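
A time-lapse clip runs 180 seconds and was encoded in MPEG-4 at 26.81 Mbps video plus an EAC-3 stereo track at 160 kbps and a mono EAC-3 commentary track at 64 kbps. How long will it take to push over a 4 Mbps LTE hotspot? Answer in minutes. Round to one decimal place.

Audio total: 160 + 64 = 224 kbps = 0.224 Mbps.
Total bitrate: 27.034 Mbps.
File: 27.034 Mbps × 180 s = 4866.1 Mb.
At 4 Mbps: 4866.1 / 4 = 1216.5 s ≈ 20.3 minutes.

20.3 minutes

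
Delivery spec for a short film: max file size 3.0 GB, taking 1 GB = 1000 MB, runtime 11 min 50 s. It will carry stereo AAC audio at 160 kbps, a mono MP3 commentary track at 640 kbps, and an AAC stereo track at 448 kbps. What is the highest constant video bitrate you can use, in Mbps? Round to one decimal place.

Budget: 3.0 GB = 24000.0 Mb.
11 min 50 s = 710 s
Total bitrate budget: 24000.0 Mb / 710 s = 33.803 Mbps.
Audio total: 160 + 640 + 448 = 1248 kbps = 1.248 Mbps.
Video: 33.803 − 1.248 = 32.555 Mbps.

32.6 Mbps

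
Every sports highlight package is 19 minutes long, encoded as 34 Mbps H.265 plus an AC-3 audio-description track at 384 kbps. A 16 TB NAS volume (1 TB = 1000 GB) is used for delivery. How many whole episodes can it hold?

19 min = 1140 s
Audio: 384 kbps = 0.384 Mbps.
Total bitrate: 34.384 Mbps.
Per item: 34.384 Mbps × 1140 s = 39,198 Mb = 4,900 MB.
Capacity: 16 TB = 128,000,000 Mb; 3265.49 items → 3265 complete.

3265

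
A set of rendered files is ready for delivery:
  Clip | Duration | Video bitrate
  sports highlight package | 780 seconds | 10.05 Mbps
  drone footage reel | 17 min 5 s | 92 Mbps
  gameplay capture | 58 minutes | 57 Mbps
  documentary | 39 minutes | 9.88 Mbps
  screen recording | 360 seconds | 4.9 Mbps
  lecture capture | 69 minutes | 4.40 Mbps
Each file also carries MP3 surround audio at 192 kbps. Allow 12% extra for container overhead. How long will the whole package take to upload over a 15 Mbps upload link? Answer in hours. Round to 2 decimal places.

Audio: 192 kbps = 0.192 Mbps.
sports highlight package: 10.242 Mbps × 780 s × 1.12 = 8947.4 Mb
drone footage reel: 92.192 Mbps × 1025 s × 1.12 = 105836.4 Mb
gameplay capture: 57.192 Mbps × 3480 s × 1.12 = 222911.5 Mb
documentary: 10.072 Mbps × 2340 s × 1.12 = 26396.7 Mb
screen recording: 5.092 Mbps × 360 s × 1.12 = 2053.1 Mb
lecture capture: 4.592 Mbps × 4140 s × 1.12 = 21292.2 Mb
Total: 387437.3 Mb = 48429.7 MB.
At 15 Mbps: 387437.3 / 15 = 25829 s ≈ 7.17 hours.

7.17 hours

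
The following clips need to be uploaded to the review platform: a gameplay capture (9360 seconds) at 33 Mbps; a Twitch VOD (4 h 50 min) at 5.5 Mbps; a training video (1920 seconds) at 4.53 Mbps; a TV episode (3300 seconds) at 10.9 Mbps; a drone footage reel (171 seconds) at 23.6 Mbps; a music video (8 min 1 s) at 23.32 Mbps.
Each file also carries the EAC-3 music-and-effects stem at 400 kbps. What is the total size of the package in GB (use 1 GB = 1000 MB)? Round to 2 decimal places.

Audio: 400 kbps = 0.400 Mbps.
gameplay capture: 33.400 Mbps × 9360 s = 312624.0 Mb
Twitch VOD: 5.900 Mbps × 17400 s = 102660.0 Mb
training video: 4.930 Mbps × 1920 s = 9465.6 Mb
TV episode: 11.300 Mbps × 3300 s = 37290.0 Mb
drone footage reel: 24.000 Mbps × 171 s = 4104.0 Mb
music video: 23.720 Mbps × 481 s = 11409.3 Mb
Total: 477552.9 Mb = 59694.1 MB.
= 59.69 GB.

59.69 GB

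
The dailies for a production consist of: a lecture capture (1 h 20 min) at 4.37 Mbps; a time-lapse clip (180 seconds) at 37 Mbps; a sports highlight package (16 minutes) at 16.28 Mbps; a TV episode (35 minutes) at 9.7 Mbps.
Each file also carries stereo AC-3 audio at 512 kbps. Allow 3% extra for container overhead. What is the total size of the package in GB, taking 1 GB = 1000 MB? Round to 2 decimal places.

8.72 GB

Audio: 512 kbps = 0.512 Mbps.
lecture capture: 4.882 Mbps × 4800 s × 1.03 = 24136.6 Mb
time-lapse clip: 37.512 Mbps × 180 s × 1.03 = 6954.7 Mb
sports highlight package: 16.792 Mbps × 960 s × 1.03 = 16603.9 Mb
TV episode: 10.212 Mbps × 2100 s × 1.03 = 22088.6 Mb
Total: 69783.8 Mb = 8723.0 MB.
= 8.723 GB.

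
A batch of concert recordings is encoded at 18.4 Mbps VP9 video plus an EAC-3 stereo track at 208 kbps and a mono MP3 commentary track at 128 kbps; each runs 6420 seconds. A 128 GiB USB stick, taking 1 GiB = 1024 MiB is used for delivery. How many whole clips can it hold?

Audio total: 208 + 128 = 336 kbps = 0.336 Mbps.
Total bitrate: 18.736 Mbps.
Per item: 18.736 Mbps × 6420 s = 120,285 Mb = 15,036 MB.
Capacity: 128 GiB = 1,099,512 Mb; 9.14 items → 9 complete.

9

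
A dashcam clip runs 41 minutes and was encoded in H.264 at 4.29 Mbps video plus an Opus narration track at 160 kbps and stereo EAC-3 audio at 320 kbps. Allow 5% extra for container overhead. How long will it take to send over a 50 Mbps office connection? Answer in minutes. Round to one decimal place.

41 min = 2460 s
Audio total: 160 + 320 = 480 kbps = 0.480 Mbps.
Total bitrate: 4.770 Mbps.
File: 4.770 Mbps × 2460 s = 11734.2 Mb.
With 5% container overhead: ×1.05. → 12320.9 Mb.
At 50 Mbps: 12320.9 / 50 = 246.4 s ≈ 4.11 minutes.

4.1 minutes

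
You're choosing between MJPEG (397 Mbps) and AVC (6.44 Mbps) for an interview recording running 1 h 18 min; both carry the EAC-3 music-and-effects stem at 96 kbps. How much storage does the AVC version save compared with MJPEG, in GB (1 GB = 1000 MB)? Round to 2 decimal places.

228.48 GB

1 h 18 min = 78 min = 4680 s
Audio: 96 kbps = 0.096 Mbps.
MJPEG: 397.096 Mbps × 4680 s = 1858409.3 Mb = 232.301 GB.
AVC: 6.536 Mbps × 4680 s = 30588.5 Mb = 3.824 GB.
Saving: 232.301 − 3.824 = 228.478 GB.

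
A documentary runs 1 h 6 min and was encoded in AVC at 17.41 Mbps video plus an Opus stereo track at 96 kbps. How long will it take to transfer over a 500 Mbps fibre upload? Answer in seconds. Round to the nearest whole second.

139 seconds

1 h 6 min = 66 min = 3960 s
Audio: 96 kbps = 0.096 Mbps.
Total bitrate: 17.506 Mbps.
File: 17.506 Mbps × 3960 s = 69323.8 Mb.
At 500 Mbps: 69323.8 / 500 = 138.6 s ≈ 139 seconds.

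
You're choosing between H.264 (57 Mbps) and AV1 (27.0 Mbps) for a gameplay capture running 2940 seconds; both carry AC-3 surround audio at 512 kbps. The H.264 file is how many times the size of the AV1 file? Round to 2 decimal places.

Audio: 512 kbps = 0.512 Mbps.
H.264: 57.512 Mbps × 2940 s = 169085.3 Mb = 21.136 GB.
AV1: 27.512 Mbps × 2940 s = 80885.3 Mb = 10.111 GB.
Ratio: 21.136 / 10.111 = 2.090.

2.09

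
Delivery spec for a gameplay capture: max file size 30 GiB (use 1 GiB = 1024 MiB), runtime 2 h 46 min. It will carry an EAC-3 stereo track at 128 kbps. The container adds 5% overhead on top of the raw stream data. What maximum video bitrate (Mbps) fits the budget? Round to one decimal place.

Budget: 30 GiB = 257698.0 Mb.
Stream payload after overhead: 257698.0 / 1.05 = 245426.7 Mb.
2 h 46 min = 166 min = 9960 s
Total bitrate budget: 245426.7 Mb / 9960 s = 24.641 Mbps.
Audio: 128 kbps = 0.128 Mbps.
Video: 24.641 − 0.128 = 24.513 Mbps.

24.5 Mbps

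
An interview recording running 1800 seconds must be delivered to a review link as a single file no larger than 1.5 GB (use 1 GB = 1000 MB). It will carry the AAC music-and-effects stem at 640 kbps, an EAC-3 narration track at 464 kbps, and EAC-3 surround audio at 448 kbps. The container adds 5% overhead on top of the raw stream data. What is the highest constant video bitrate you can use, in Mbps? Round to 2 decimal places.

Budget: 1.5 GB = 12000.0 Mb.
Stream payload after overhead: 12000.0 / 1.05 = 11428.6 Mb.
Total bitrate budget: 11428.6 Mb / 1800 s = 6.349 Mbps.
Audio total: 640 + 464 + 448 = 1552 kbps = 1.552 Mbps.
Video: 6.349 − 1.552 = 4.797 Mbps.

4.80 Mbps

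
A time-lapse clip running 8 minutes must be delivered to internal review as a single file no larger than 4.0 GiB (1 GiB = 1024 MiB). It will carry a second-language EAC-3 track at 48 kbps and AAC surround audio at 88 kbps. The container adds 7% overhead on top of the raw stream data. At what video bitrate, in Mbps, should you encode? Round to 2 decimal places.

Budget: 4.0 GiB = 34359.7 Mb.
Stream payload after overhead: 34359.7 / 1.07 = 32111.9 Mb.
8 min = 480 s
Total bitrate budget: 32111.9 Mb / 480 s = 66.900 Mbps.
Audio total: 48 + 88 = 136 kbps = 0.136 Mbps.
Video: 66.900 − 0.136 = 66.764 Mbps.

66.76 Mbps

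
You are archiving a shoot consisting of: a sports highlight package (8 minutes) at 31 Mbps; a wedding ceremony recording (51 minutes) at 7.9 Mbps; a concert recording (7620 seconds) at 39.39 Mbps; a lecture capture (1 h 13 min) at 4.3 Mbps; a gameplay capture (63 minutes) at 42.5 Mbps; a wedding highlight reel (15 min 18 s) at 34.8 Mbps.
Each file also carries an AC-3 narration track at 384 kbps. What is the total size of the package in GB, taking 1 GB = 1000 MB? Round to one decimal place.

69.8 GB

Audio: 384 kbps = 0.384 Mbps.
sports highlight package: 31.384 Mbps × 480 s = 15064.3 Mb
wedding ceremony recording: 8.284 Mbps × 3060 s = 25349.0 Mb
concert recording: 39.774 Mbps × 7620 s = 303077.9 Mb
lecture capture: 4.684 Mbps × 4380 s = 20515.9 Mb
gameplay capture: 42.884 Mbps × 3780 s = 162101.5 Mb
wedding highlight reel: 35.184 Mbps × 918 s = 32298.9 Mb
Total: 558407.6 Mb = 69800.9 MB.
= 69.80 GB.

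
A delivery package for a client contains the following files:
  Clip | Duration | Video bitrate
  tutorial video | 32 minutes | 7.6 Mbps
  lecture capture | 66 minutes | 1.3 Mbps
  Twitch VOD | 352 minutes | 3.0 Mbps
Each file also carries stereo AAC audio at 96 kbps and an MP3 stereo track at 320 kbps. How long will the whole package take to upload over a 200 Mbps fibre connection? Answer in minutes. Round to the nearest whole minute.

8 minutes

Audio total: 96 + 320 = 416 kbps = 0.416 Mbps.
tutorial video: 8.016 Mbps × 1920 s = 15390.7 Mb
lecture capture: 1.716 Mbps × 3960 s = 6795.4 Mb
Twitch VOD: 3.416 Mbps × 21120 s = 72145.9 Mb
Total: 94332.0 Mb = 11791.5 MB.
At 200 Mbps: 94332.0 / 200 = 472 s ≈ 7.86 minutes.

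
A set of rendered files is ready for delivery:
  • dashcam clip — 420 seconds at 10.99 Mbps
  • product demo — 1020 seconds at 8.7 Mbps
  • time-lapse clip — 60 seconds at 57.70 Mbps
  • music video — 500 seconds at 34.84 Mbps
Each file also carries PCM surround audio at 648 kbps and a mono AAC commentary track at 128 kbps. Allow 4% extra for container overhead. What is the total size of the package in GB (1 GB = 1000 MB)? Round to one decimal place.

4.7 GB

Audio total: 648 + 128 = 776 kbps = 0.776 Mbps.
dashcam clip: 11.766 Mbps × 420 s × 1.04 = 5139.4 Mb
product demo: 9.476 Mbps × 1020 s × 1.04 = 10052.1 Mb
time-lapse clip: 58.476 Mbps × 60 s × 1.04 = 3648.9 Mb
music video: 35.616 Mbps × 500 s × 1.04 = 18520.3 Mb
Total: 37360.8 Mb = 4670.1 MB.
= 4.670 GB.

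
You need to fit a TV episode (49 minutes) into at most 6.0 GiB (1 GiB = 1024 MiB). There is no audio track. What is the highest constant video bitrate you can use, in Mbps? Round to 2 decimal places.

Budget: 6.0 GiB = 51539.6 Mb.
49 min = 2940 s
Total bitrate budget: 51539.6 Mb / 2940 s = 17.530 Mbps.

17.53 Mbps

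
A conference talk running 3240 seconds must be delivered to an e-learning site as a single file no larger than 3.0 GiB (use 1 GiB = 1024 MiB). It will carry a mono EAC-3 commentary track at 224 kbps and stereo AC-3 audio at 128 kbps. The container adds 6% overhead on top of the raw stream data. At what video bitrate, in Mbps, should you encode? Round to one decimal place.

Budget: 3.0 GiB = 25769.8 Mb.
Stream payload after overhead: 25769.8 / 1.06 = 24311.1 Mb.
Total bitrate budget: 24311.1 Mb / 3240 s = 7.503 Mbps.
Audio total: 224 + 128 = 352 kbps = 0.352 Mbps.
Video: 7.503 − 0.352 = 7.151 Mbps.

7.2 Mbps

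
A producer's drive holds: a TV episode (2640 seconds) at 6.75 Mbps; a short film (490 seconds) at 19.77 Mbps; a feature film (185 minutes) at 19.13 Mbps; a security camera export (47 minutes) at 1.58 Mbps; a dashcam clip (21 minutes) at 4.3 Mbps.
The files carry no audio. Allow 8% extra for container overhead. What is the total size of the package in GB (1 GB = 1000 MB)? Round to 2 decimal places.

TV episode: 6.750 Mbps × 2640 s × 1.08 = 19245.6 Mb
short film: 19.770 Mbps × 490 s × 1.08 = 10462.3 Mb
feature film: 19.130 Mbps × 11100 s × 1.08 = 229330.4 Mb
security camera export: 1.580 Mbps × 2820 s × 1.08 = 4812.0 Mb
dashcam clip: 4.300 Mbps × 1260 s × 1.08 = 5851.4 Mb
Total: 269701.8 Mb = 33712.7 MB.
= 33.71 GB.

33.71 GB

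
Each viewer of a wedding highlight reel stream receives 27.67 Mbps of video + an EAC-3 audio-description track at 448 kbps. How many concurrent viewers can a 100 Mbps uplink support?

Audio: 448 kbps = 0.448 Mbps.
Per-viewer media rate: 28.118 Mbps.
100 Mbps = 100.0 Mbps; 100.0 / 28.118 = 3.56 → 3 viewers.

3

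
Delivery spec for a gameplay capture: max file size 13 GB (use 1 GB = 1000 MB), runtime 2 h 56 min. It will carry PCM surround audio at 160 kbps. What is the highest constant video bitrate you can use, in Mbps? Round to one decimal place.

9.7 Mbps

Budget: 13 GB = 104000.0 Mb.
2 h 56 min = 176 min = 10560 s
Total bitrate budget: 104000.0 Mb / 10560 s = 9.848 Mbps.
Audio: 160 kbps = 0.160 Mbps.
Video: 9.848 − 0.160 = 9.688 Mbps.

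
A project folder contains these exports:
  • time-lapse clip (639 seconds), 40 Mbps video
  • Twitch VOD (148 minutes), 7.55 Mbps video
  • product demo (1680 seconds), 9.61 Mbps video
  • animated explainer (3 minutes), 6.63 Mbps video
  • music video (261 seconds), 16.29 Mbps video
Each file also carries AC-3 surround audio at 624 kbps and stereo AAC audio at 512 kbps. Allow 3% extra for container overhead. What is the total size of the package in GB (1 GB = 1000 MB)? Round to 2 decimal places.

Audio total: 624 + 512 = 1136 kbps = 1.136 Mbps.
time-lapse clip: 41.136 Mbps × 639 s × 1.03 = 27074.5 Mb
Twitch VOD: 8.686 Mbps × 8880 s × 1.03 = 79445.6 Mb
product demo: 10.746 Mbps × 1680 s × 1.03 = 18594.9 Mb
animated explainer: 7.766 Mbps × 180 s × 1.03 = 1439.8 Mb
music video: 17.426 Mbps × 261 s × 1.03 = 4684.6 Mb
Total: 131239.4 Mb = 16404.9 MB.
= 16.40 GB.

16.40 GB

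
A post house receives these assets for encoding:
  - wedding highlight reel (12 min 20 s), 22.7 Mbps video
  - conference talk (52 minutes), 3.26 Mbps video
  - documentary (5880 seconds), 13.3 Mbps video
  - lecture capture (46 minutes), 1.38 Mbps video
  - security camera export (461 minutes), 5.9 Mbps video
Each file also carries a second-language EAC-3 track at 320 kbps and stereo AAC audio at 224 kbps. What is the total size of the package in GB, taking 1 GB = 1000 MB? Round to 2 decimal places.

36.75 GB

Audio total: 320 + 224 = 544 kbps = 0.544 Mbps.
wedding highlight reel: 23.244 Mbps × 740 s = 17200.6 Mb
conference talk: 3.804 Mbps × 3120 s = 11868.5 Mb
documentary: 13.844 Mbps × 5880 s = 81402.7 Mb
lecture capture: 1.924 Mbps × 2760 s = 5310.2 Mb
security camera export: 6.444 Mbps × 27660 s = 178241.0 Mb
Total: 294023.0 Mb = 36752.9 MB.
= 36.75 GB.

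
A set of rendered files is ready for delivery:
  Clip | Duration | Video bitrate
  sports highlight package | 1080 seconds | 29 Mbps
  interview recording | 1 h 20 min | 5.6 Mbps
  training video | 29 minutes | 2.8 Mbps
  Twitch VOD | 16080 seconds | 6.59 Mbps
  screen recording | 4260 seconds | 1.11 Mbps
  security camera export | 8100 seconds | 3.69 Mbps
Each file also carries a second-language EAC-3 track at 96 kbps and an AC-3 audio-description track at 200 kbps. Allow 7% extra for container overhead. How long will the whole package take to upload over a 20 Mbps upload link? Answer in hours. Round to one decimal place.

Audio total: 96 + 200 = 296 kbps = 0.296 Mbps.
sports highlight package: 29.296 Mbps × 1080 s × 1.07 = 33854.5 Mb
interview recording: 5.896 Mbps × 4800 s × 1.07 = 30281.9 Mb
training video: 3.096 Mbps × 1740 s × 1.07 = 5764.1 Mb
Twitch VOD: 6.886 Mbps × 16080 s × 1.07 = 118477.8 Mb
screen recording: 1.406 Mbps × 4260 s × 1.07 = 6408.8 Mb
security camera export: 3.986 Mbps × 8100 s × 1.07 = 34546.7 Mb
Total: 229333.7 Mb = 28666.7 MB.
At 20 Mbps: 229333.7 / 20 = 11467 s ≈ 3.19 hours.

3.2 hours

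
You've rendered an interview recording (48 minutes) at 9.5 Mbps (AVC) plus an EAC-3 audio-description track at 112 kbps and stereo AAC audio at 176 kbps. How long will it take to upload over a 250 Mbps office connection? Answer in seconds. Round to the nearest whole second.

113 seconds

48 min = 2880 s
Audio total: 112 + 176 = 288 kbps = 0.288 Mbps.
Total bitrate: 9.788 Mbps.
File: 9.788 Mbps × 2880 s = 28189.4 Mb.
At 250 Mbps: 28189.4 / 250 = 112.8 s ≈ 113 seconds.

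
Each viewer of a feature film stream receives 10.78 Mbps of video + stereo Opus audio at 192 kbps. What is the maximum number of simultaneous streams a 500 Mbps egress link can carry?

Audio: 192 kbps = 0.192 Mbps.
Per-viewer media rate: 10.972 Mbps.
500 Mbps = 500.0 Mbps; 500.0 / 10.972 = 45.57 → 45 viewers.

45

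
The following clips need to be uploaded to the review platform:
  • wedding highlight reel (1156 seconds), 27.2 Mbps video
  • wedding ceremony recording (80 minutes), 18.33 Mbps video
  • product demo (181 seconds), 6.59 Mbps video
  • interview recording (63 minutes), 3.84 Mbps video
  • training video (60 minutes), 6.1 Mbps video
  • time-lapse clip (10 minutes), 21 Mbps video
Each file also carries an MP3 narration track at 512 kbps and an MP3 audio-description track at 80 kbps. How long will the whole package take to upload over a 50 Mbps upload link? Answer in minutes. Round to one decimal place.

59.4 minutes

Audio total: 512 + 80 = 592 kbps = 0.592 Mbps.
wedding highlight reel: 27.792 Mbps × 1156 s = 32127.6 Mb
wedding ceremony recording: 18.922 Mbps × 4800 s = 90825.6 Mb
product demo: 7.182 Mbps × 181 s = 1299.9 Mb
interview recording: 4.432 Mbps × 3780 s = 16753.0 Mb
training video: 6.692 Mbps × 3600 s = 24091.2 Mb
time-lapse clip: 21.592 Mbps × 600 s = 12955.2 Mb
Total: 178052.5 Mb = 22256.6 MB.
At 50 Mbps: 178052.5 / 50 = 3561 s ≈ 59.4 minutes.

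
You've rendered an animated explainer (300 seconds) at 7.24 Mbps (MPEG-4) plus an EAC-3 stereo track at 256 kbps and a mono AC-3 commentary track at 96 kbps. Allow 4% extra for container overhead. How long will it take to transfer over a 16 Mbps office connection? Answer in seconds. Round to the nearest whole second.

Audio total: 256 + 96 = 352 kbps = 0.352 Mbps.
Total bitrate: 7.592 Mbps.
File: 7.592 Mbps × 300 s = 2277.6 Mb.
With 4% container overhead: ×1.04. → 2368.7 Mb.
At 16 Mbps: 2368.7 / 16 = 148.0 s ≈ 148 seconds.

148 seconds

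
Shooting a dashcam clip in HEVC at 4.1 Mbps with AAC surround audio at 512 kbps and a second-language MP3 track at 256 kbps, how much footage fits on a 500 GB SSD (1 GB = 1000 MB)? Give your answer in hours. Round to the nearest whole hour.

Audio total: 512 + 256 = 768 kbps = 0.768 Mbps.
Total bitrate: 4.1 + 0.768 = 4.868 Mbps.
Capacity: 500 GB = 4,000,000 Mb.
Recording time: 4,000,000 / 4.868 = 821,693 s ≈ 228 hours.

228 hours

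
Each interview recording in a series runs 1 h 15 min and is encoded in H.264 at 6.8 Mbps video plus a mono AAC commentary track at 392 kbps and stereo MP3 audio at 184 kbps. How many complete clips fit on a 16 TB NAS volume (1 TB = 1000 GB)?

3856

1 h 15 min = 75 min = 4500 s
Audio total: 392 + 184 = 576 kbps = 0.576 Mbps.
Total bitrate: 7.376 Mbps.
Per item: 7.376 Mbps × 4500 s = 33,192 Mb = 4,149 MB.
Capacity: 16 TB = 128,000,000 Mb; 3856.35 items → 3856 complete.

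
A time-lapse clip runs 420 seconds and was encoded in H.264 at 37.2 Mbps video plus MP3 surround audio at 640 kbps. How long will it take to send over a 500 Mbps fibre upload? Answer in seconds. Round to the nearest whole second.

Audio: 640 kbps = 0.640 Mbps.
Total bitrate: 37.840 Mbps.
File: 37.840 Mbps × 420 s = 15892.8 Mb.
At 500 Mbps: 15892.8 / 500 = 31.8 s ≈ 31.8 seconds.

32 seconds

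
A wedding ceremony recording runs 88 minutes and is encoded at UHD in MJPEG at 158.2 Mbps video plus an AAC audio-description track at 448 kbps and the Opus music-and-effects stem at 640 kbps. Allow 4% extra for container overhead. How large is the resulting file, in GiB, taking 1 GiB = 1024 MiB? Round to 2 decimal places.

88 min = 5280 s
Audio total: 448 + 640 = 1088 kbps = 1.088 Mbps.
Total bitrate: 158.2 + 1.088 = 159.288 Mbps.
Stream data: 159.288 Mbps × 5280 s = 841040.6 Mb.
With 4% container overhead: ×1.04.
874,682 Mb = 109,335,283,200 bytes ÷ 1,073,741,824 = 101.8 GiB.

101.83 GiB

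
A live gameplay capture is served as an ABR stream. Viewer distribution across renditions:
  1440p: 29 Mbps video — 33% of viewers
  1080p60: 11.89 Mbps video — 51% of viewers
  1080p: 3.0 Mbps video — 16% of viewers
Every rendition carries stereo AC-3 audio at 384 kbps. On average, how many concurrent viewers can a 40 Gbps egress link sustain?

Audio: 384 kbps = 0.384 Mbps.
Average per-viewer bitrate: 0.33×29.384 + 0.51×12.274 + 0.16×3.384 = 16.498 Mbps.
40 Gbps = 40,000 Mbps; 40,000 / 16.498 = 2424.55 → 2424.

2424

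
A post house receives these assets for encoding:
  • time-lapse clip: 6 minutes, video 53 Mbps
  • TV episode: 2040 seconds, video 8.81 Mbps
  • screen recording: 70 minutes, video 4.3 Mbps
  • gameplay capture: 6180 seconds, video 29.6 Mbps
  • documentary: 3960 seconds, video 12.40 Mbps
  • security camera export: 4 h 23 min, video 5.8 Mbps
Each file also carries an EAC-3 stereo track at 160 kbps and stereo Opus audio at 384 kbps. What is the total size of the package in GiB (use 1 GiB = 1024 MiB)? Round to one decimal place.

Audio total: 160 + 384 = 544 kbps = 0.544 Mbps.
time-lapse clip: 53.544 Mbps × 360 s = 19275.8 Mb
TV episode: 9.354 Mbps × 2040 s = 19082.2 Mb
screen recording: 4.844 Mbps × 4200 s = 20344.8 Mb
gameplay capture: 30.144 Mbps × 6180 s = 186289.9 Mb
documentary: 12.944 Mbps × 3960 s = 51258.2 Mb
security camera export: 6.344 Mbps × 15780 s = 100108.3 Mb
Total: 396359.3 Mb = 49544.9 MB.
= 46.14 GiB.

46.1 GiB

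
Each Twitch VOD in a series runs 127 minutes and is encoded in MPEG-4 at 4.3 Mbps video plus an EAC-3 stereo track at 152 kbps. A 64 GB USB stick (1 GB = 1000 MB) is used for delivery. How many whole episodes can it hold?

15

127 min = 7620 s
Audio: 152 kbps = 0.152 Mbps.
Total bitrate: 4.452 Mbps.
Per item: 4.452 Mbps × 7620 s = 33,924 Mb = 4,241 MB.
Capacity: 64 GB = 512,000 Mb; 15.09 items → 15 complete.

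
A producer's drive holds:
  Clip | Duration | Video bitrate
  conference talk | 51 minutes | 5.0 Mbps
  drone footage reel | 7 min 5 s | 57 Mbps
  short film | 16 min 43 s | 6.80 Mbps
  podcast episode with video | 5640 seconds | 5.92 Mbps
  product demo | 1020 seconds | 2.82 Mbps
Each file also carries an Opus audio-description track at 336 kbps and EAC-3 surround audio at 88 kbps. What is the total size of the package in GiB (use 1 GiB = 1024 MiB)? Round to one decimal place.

10.2 GiB

Audio total: 336 + 88 = 424 kbps = 0.424 Mbps.
conference talk: 5.424 Mbps × 3060 s = 16597.4 Mb
drone footage reel: 57.424 Mbps × 425 s = 24405.2 Mb
short film: 7.224 Mbps × 1003 s = 7245.7 Mb
podcast episode with video: 6.344 Mbps × 5640 s = 35780.2 Mb
product demo: 3.244 Mbps × 1020 s = 3308.9 Mb
Total: 87337.4 Mb = 10917.2 MB.
= 10.17 GiB.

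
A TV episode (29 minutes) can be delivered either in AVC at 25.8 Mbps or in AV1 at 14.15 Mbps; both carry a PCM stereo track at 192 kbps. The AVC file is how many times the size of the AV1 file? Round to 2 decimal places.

1.81

29 min = 1740 s
Audio: 192 kbps = 0.192 Mbps.
AVC: 25.992 Mbps × 1740 s = 45226.1 Mb = 5.265 GiB.
AV1: 14.342 Mbps × 1740 s = 24955.1 Mb = 2.905 GiB.
Ratio: 5.265 / 2.905 = 1.812.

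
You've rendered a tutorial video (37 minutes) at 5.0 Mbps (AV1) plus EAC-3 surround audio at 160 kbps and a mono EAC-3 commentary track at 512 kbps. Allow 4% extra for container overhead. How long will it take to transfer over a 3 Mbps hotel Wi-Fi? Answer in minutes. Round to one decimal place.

37 min = 2220 s
Audio total: 160 + 512 = 672 kbps = 0.672 Mbps.
Total bitrate: 5.672 Mbps.
File: 5.672 Mbps × 2220 s = 12591.8 Mb.
With 4% container overhead: ×1.04. → 13095.5 Mb.
At 3 Mbps: 13095.5 / 3 = 4365.2 s ≈ 72.8 minutes.

72.8 minutes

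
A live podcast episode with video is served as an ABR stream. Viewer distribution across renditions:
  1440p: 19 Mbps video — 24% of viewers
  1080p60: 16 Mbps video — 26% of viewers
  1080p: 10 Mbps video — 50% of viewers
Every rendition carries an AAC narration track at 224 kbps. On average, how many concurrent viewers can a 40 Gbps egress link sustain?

Audio: 224 kbps = 0.224 Mbps.
Average per-viewer bitrate: 0.24×19.224 + 0.26×16.224 + 0.50×10.224 = 13.944 Mbps.
40 Gbps = 40,000 Mbps; 40,000 / 13.944 = 2868.62 → 2868.

2868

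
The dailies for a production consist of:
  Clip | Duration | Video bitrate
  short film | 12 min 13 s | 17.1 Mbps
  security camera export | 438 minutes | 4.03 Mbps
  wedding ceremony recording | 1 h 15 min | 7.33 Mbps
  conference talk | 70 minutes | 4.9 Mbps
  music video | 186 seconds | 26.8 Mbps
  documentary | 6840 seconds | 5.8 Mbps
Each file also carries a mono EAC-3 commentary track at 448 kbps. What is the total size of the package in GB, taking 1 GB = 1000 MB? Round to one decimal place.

29.5 GB

Audio: 448 kbps = 0.448 Mbps.
short film: 17.548 Mbps × 733 s = 12862.7 Mb
security camera export: 4.478 Mbps × 26280 s = 117681.8 Mb
wedding ceremony recording: 7.778 Mbps × 4500 s = 35001.0 Mb
conference talk: 5.348 Mbps × 4200 s = 22461.6 Mb
music video: 27.248 Mbps × 186 s = 5068.1 Mb
documentary: 6.248 Mbps × 6840 s = 42736.3 Mb
Total: 235811.6 Mb = 29476.4 MB.
= 29.48 GB.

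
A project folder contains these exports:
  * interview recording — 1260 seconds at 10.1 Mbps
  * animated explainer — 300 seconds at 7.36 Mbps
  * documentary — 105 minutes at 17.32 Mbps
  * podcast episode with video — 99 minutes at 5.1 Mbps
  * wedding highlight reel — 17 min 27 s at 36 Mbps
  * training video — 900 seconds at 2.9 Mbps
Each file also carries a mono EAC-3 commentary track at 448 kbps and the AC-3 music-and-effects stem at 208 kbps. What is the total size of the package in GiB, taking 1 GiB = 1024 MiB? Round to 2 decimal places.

23.86 GiB

Audio total: 448 + 208 = 656 kbps = 0.656 Mbps.
interview recording: 10.756 Mbps × 1260 s = 13552.6 Mb
animated explainer: 8.016 Mbps × 300 s = 2404.8 Mb
documentary: 17.976 Mbps × 6300 s = 113248.8 Mb
podcast episode with video: 5.756 Mbps × 5940 s = 34190.6 Mb
wedding highlight reel: 36.656 Mbps × 1047 s = 38378.8 Mb
training video: 3.556 Mbps × 900 s = 3200.4 Mb
Total: 204976.0 Mb = 25622.0 MB.
= 23.86 GiB.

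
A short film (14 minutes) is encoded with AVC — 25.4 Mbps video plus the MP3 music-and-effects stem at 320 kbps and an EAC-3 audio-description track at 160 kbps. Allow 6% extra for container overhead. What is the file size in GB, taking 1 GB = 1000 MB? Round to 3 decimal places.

14 min = 840 s
Audio total: 320 + 160 = 480 kbps = 0.480 Mbps.
Total bitrate: 25.4 + 0.480 = 25.880 Mbps.
Stream data: 25.880 Mbps × 840 s = 21739.2 Mb.
With 6% container overhead: ×1.06.
23,044 Mb ÷ 8 = 2,880 MB → 2.880 GB.

2.880 GB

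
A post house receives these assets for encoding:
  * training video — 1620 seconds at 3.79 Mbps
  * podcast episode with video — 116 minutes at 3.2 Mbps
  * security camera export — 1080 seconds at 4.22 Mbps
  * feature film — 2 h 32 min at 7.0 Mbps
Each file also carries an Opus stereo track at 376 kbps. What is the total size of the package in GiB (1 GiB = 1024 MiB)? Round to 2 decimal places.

Audio: 376 kbps = 0.376 Mbps.
training video: 4.166 Mbps × 1620 s = 6748.9 Mb
podcast episode with video: 3.576 Mbps × 6960 s = 24889.0 Mb
security camera export: 4.596 Mbps × 1080 s = 4963.7 Mb
feature film: 7.376 Mbps × 9120 s = 67269.1 Mb
Total: 103870.7 Mb = 12983.8 MB.
= 12.09 GiB.

12.09 GiB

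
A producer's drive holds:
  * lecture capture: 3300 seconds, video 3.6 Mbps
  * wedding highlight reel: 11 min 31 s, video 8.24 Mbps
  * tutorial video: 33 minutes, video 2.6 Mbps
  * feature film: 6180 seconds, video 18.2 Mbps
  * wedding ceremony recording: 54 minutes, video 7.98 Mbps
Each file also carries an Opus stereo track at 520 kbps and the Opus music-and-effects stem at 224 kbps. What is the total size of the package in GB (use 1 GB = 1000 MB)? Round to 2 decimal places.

Audio total: 520 + 224 = 744 kbps = 0.744 Mbps.
lecture capture: 4.344 Mbps × 3300 s = 14335.2 Mb
wedding highlight reel: 8.984 Mbps × 691 s = 6207.9 Mb
tutorial video: 3.344 Mbps × 1980 s = 6621.1 Mb
feature film: 18.944 Mbps × 6180 s = 117073.9 Mb
wedding ceremony recording: 8.724 Mbps × 3240 s = 28265.8 Mb
Total: 172503.9 Mb = 21563.0 MB.
= 21.56 GB.

21.56 GB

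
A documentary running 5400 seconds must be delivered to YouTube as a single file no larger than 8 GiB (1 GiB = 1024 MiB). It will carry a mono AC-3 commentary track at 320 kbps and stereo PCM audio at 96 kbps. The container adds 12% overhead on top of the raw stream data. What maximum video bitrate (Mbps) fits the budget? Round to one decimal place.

Budget: 8 GiB = 68719.5 Mb.
Stream payload after overhead: 68719.5 / 1.12 = 61356.7 Mb.
Total bitrate budget: 61356.7 Mb / 5400 s = 11.362 Mbps.
Audio total: 320 + 96 = 416 kbps = 0.416 Mbps.
Video: 11.362 − 0.416 = 10.946 Mbps.

10.9 Mbps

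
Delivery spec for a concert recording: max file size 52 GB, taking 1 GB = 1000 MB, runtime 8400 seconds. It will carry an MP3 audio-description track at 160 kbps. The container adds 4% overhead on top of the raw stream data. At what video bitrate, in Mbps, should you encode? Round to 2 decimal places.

Budget: 52 GB = 416000.0 Mb.
Stream payload after overhead: 416000.0 / 1.04 = 400000.0 Mb.
Total bitrate budget: 400000.0 Mb / 8400 s = 47.619 Mbps.
Audio: 160 kbps = 0.160 Mbps.
Video: 47.619 − 0.160 = 47.459 Mbps.

47.46 Mbps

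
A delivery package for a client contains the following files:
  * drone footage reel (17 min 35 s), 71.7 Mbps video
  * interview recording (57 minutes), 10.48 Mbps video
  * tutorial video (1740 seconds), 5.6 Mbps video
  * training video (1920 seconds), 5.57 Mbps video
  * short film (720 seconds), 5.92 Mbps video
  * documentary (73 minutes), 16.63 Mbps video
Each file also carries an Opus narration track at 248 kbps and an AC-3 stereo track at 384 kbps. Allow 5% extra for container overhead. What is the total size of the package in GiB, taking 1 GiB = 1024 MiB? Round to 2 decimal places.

Audio total: 248 + 384 = 632 kbps = 0.632 Mbps.
drone footage reel: 72.332 Mbps × 1055 s × 1.05 = 80125.8 Mb
interview recording: 11.112 Mbps × 3420 s × 1.05 = 39903.2 Mb
tutorial video: 6.232 Mbps × 1740 s × 1.05 = 11385.9 Mb
training video: 6.202 Mbps × 1920 s × 1.05 = 12503.2 Mb
short film: 6.552 Mbps × 720 s × 1.05 = 4953.3 Mb
documentary: 17.262 Mbps × 4380 s × 1.05 = 79387.9 Mb
Total: 228259.3 Mb = 28532.4 MB.
= 26.57 GiB.

26.57 GiB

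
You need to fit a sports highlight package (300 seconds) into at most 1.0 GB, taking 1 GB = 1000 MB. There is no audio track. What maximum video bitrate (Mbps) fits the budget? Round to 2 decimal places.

Budget: 1.0 GB = 8000.0 Mb.
Total bitrate budget: 8000.0 Mb / 300 s = 26.667 Mbps.

26.67 Mbps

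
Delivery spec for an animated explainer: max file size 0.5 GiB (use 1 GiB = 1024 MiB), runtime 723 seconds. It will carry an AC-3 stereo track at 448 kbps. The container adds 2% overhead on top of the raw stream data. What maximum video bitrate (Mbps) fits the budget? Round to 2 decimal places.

5.38 Mbps

Budget: 0.5 GiB = 4295.0 Mb.
Stream payload after overhead: 4295.0 / 1.02 = 4210.8 Mb.
Total bitrate budget: 4210.8 Mb / 723 s = 5.824 Mbps.
Audio: 448 kbps = 0.448 Mbps.
Video: 5.824 − 0.448 = 5.376 Mbps.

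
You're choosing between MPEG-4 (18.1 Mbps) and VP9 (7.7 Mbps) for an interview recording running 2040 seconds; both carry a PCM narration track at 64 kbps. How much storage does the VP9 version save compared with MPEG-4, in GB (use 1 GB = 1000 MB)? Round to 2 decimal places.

2.65 GB

Audio: 64 kbps = 0.064 Mbps.
MPEG-4: 18.164 Mbps × 2040 s = 37054.6 Mb = 4.632 GB.
VP9: 7.764 Mbps × 2040 s = 15838.6 Mb = 1.980 GB.
Saving: 4.632 − 1.980 = 2.652 GB.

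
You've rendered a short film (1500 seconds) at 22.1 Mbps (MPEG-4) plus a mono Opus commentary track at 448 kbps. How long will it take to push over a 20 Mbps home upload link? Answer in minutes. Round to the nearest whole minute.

Audio: 448 kbps = 0.448 Mbps.
Total bitrate: 22.548 Mbps.
File: 22.548 Mbps × 1500 s = 33822.0 Mb.
At 20 Mbps: 33822.0 / 20 = 1691.1 s ≈ 28.2 minutes.

28 minutes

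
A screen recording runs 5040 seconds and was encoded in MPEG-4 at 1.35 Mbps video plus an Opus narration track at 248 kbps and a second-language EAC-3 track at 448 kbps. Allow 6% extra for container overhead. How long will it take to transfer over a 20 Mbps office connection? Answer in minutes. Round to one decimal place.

Audio total: 248 + 448 = 696 kbps = 0.696 Mbps.
Total bitrate: 2.046 Mbps.
File: 2.046 Mbps × 5040 s = 10311.8 Mb.
With 6% container overhead: ×1.06. → 10930.6 Mb.
At 20 Mbps: 10930.6 / 20 = 546.5 s ≈ 9.11 minutes.

9.1 minutes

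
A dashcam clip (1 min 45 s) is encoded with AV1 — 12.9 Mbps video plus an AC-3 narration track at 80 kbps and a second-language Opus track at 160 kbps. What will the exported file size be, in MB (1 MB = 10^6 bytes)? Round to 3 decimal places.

1 min 45 s = 105 s
Audio total: 80 + 160 = 240 kbps = 0.240 Mbps.
Total bitrate: 12.9 + 0.240 = 13.140 Mbps.
Stream data: 13.140 Mbps × 105 s = 1379.7 Mb.
1,380 Mb ÷ 8 = 172.5 MB → 172.5 MB.

172.463 MB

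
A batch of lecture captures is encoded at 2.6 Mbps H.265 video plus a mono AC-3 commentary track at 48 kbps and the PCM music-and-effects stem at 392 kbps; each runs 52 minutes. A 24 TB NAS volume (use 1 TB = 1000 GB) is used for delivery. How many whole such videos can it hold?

20242

52 min = 3120 s
Audio total: 48 + 392 = 440 kbps = 0.440 Mbps.
Total bitrate: 3.040 Mbps.
Per item: 3.040 Mbps × 3120 s = 9,485 Mb = 1,186 MB.
Capacity: 24 TB = 192,000,000 Mb; 20242.91 items → 20242 complete.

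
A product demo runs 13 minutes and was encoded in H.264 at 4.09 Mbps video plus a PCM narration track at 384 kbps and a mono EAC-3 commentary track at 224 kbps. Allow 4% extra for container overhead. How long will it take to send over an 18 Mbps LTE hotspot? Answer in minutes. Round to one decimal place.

13 min = 780 s
Audio total: 384 + 224 = 608 kbps = 0.608 Mbps.
Total bitrate: 4.698 Mbps.
File: 4.698 Mbps × 780 s = 3664.4 Mb.
With 4% container overhead: ×1.04. → 3811.0 Mb.
At 18 Mbps: 3811.0 / 18 = 211.7 s ≈ 3.53 minutes.

3.5 minutes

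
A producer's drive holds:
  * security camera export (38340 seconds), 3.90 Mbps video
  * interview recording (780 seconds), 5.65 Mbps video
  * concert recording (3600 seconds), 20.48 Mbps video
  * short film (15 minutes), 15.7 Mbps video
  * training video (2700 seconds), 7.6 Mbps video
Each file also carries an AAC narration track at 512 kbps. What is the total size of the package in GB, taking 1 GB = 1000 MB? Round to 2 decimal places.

35.75 GB

Audio: 512 kbps = 0.512 Mbps.
security camera export: 4.412 Mbps × 38340 s = 169156.1 Mb
interview recording: 6.162 Mbps × 780 s = 4806.4 Mb
concert recording: 20.992 Mbps × 3600 s = 75571.2 Mb
short film: 16.212 Mbps × 900 s = 14590.8 Mb
training video: 8.112 Mbps × 2700 s = 21902.4 Mb
Total: 286026.8 Mb = 35753.4 MB.
= 35.75 GB.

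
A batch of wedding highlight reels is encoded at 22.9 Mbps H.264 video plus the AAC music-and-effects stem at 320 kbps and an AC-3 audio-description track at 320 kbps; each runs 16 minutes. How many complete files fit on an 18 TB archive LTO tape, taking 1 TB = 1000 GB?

6372

16 min = 960 s
Audio total: 320 + 320 = 640 kbps = 0.640 Mbps.
Total bitrate: 23.540 Mbps.
Per item: 23.540 Mbps × 960 s = 22,598 Mb = 2,825 MB.
Capacity: 18 TB = 144,000,000 Mb; 6372.13 items → 6372 complete.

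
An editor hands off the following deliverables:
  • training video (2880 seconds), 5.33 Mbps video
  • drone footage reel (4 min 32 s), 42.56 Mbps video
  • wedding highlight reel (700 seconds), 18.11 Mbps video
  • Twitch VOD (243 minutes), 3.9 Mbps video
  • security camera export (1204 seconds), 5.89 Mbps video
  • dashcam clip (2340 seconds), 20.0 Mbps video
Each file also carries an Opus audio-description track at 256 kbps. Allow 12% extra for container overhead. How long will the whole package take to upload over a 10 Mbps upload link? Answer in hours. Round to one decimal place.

Audio: 256 kbps = 0.256 Mbps.
training video: 5.586 Mbps × 2880 s × 1.12 = 18018.2 Mb
drone footage reel: 42.816 Mbps × 272 s × 1.12 = 13043.5 Mb
wedding highlight reel: 18.366 Mbps × 700 s × 1.12 = 14398.9 Mb
Twitch VOD: 4.156 Mbps × 14580 s × 1.12 = 67865.8 Mb
security camera export: 6.146 Mbps × 1204 s × 1.12 = 8287.8 Mb
dashcam clip: 20.256 Mbps × 2340 s × 1.12 = 53086.9 Mb
Total: 174701.1 Mb = 21837.6 MB.
At 10 Mbps: 174701.1 / 10 = 17470 s ≈ 4.85 hours.

4.9 hours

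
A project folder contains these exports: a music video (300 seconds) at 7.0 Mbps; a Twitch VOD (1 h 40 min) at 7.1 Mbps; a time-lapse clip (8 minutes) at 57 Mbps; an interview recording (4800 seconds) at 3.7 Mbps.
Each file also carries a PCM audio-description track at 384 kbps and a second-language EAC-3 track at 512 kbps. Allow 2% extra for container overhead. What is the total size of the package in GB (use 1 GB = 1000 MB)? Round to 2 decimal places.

12.77 GB

Audio total: 384 + 512 = 896 kbps = 0.896 Mbps.
music video: 7.896 Mbps × 300 s × 1.02 = 2416.2 Mb
Twitch VOD: 7.996 Mbps × 6000 s × 1.02 = 48935.5 Mb
time-lapse clip: 57.896 Mbps × 480 s × 1.02 = 28345.9 Mb
interview recording: 4.596 Mbps × 4800 s × 1.02 = 22502.0 Mb
Total: 102199.6 Mb = 12774.9 MB.
= 12.77 GB.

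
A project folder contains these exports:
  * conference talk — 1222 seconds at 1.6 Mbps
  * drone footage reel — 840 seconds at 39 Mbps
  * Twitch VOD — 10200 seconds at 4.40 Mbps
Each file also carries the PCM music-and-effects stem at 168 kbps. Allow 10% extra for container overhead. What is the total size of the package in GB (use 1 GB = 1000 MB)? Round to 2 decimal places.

11.23 GB

Audio: 168 kbps = 0.168 Mbps.
conference talk: 1.768 Mbps × 1222 s × 1.10 = 2376.5 Mb
drone footage reel: 39.168 Mbps × 840 s × 1.10 = 36191.2 Mb
Twitch VOD: 4.568 Mbps × 10200 s × 1.10 = 51253.0 Mb
Total: 89820.7 Mb = 11227.6 MB.
= 11.23 GB.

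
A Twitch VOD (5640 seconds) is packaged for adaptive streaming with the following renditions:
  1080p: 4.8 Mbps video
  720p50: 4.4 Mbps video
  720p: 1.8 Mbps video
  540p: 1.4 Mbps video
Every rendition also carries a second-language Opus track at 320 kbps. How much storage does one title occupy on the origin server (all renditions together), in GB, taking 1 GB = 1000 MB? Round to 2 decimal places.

Audio: 320 kbps = 0.320 Mbps.
Sum of rendition bitrates: (4.8+0.320) + (4.4+0.320) + (1.8+0.320) + (1.4+0.320) = 13.680 Mbps.
× 5640 s = 77,155 Mb = 9,644 MB = 9.644 GB.

9.64 GB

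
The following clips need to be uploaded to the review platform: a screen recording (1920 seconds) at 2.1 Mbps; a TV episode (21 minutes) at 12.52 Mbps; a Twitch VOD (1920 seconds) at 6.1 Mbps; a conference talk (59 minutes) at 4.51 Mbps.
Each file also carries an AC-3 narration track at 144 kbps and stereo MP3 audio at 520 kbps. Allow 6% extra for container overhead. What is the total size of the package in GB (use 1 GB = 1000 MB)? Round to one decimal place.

Audio total: 144 + 520 = 664 kbps = 0.664 Mbps.
screen recording: 2.764 Mbps × 1920 s × 1.06 = 5625.3 Mb
TV episode: 13.184 Mbps × 1260 s × 1.06 = 17608.6 Mb
Twitch VOD: 6.764 Mbps × 1920 s × 1.06 = 13766.1 Mb
conference talk: 5.174 Mbps × 3540 s × 1.06 = 19414.9 Mb
Total: 56414.9 Mb = 7051.9 MB.
= 7.052 GB.

7.1 GB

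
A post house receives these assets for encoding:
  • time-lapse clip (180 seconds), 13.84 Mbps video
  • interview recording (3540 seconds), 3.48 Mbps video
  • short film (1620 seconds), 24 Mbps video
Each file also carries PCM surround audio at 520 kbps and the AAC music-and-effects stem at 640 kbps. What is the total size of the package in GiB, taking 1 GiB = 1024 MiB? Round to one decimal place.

Audio total: 520 + 640 = 1160 kbps = 1.160 Mbps.
time-lapse clip: 15.000 Mbps × 180 s = 2700.0 Mb
interview recording: 4.640 Mbps × 3540 s = 16425.6 Mb
short film: 25.160 Mbps × 1620 s = 40759.2 Mb
Total: 59884.8 Mb = 7485.6 MB.
= 6.972 GiB.

7.0 GiB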